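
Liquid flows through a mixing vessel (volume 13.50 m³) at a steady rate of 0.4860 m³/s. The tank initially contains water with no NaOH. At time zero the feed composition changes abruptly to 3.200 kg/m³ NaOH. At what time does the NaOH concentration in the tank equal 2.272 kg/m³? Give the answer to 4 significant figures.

Mass balance on the solute (V constant): V dC/dt = Q(C_in − C), so τ = V/Q = 27.7778 s.
C(t) = C_in + (C₀ − C_in) e^(−t/τ). Set C = 2.272 and solve for t:
e^(−t/τ) = (C − C_in)/(C₀ − C_in) = (2.272 − 3.200)/(0 − 3.200) = 0.290000
t = −τ ln(…) = 27.7778 × 1.23787 = 34.3854 s.

34.39 s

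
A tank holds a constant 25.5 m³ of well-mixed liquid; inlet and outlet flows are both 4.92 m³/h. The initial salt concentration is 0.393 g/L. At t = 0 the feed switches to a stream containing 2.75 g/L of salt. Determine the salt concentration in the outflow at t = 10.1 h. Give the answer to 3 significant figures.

2.41 g/L

Accumulation = in − out for the solute gives V dC/dt = Q(C_in − C).
Time constant τ = V/Q = 25.5/4.92 = 5.1829 h.
C approaches C_in exponentially: C(t) = C_in + (C₀ − C_in) e^(−t/τ).
C(10.1) = 2.75 + (0.393 − 2.75)·e^(−10.1/5.1829) = 2.75 + (-2.3570)·0.14246 = 2.4142 g/L.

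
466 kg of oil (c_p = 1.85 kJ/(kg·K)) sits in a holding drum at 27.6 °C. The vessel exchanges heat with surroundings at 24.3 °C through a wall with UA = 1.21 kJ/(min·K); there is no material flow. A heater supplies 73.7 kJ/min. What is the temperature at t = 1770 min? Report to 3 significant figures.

M c_p dT/dt = −UA(T − T_amb) + Q̇.
dT/dt = (T_ss − T)/τ with T_ss = T_amb + Q̇/UA = 24.3 + 73.7/1.21 = 85.209 °C, τ = M c_p/UA = 466·1.85/1.21 = 712.48 min.
Integrating: T(t) = T_ss + (T₀ − T_ss) e^(−t/τ).
T(1770) = 85.209 + (-57.609)·0.083385 = 80.405 °C.

80.4 °C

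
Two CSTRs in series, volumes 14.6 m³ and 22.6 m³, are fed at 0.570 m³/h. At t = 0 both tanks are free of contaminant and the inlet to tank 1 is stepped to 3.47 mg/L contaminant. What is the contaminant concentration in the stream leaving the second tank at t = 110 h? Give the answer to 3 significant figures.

Species balance on tank i: dCᵢ/dt = (Cᵢ₋₁ − Cᵢ)/τᵢ with τᵢ = Vᵢ/Q.
τ₁ = 14.6/0.570 = 25.614 h; τ₂ = 22.6/0.570 = 39.649 h.
Tank 1: C₁ = C_in(1 − e^(−t/τ₁)). Tank 2 (τ₁ ≠ τ₂): C₂ = C_in[1 − (τ₁ e^(−t/τ₁) − τ₂ e^(−t/τ₂))/(τ₁ − τ₂)].
At t = 110: e^(−t/τ₁) = 0.013643, e^(−t/τ₂) = 0.062391.
C₂ = 3.47·[1 − (25.614·0.013643 − 39.649·0.062391)/(-14.035)] = 3.47·0.84864 = 2.9448 mg/L.

2.94 mg/L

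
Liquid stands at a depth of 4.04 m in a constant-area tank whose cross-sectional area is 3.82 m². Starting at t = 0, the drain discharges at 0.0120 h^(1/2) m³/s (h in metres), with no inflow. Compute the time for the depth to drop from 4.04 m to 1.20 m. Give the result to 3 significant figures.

A dh/dt = −Q_out = −0.0120 √h.
∫ h^(−1/2) dh = −(0.0120/A) ∫ dt, giving 2√h = 2√h₀ − (0.0120/A) t.
t = 2A(√h₀ − √h)/0.0120 = 2·3.82·(√4.04 − √1.20)/0.0120
  = 7.6400 × (2.0100 − 1.0954) / 0.0120 = 582.25 s.

582 s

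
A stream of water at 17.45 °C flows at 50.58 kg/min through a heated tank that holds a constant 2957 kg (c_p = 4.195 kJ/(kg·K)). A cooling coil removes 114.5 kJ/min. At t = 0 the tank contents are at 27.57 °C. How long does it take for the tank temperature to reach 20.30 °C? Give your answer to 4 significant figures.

M c_p dT/dt = ṁ c_p (T_in − T) − Q̇.
τ = M/ṁ = 58.4618 min; T_ss = T_in − Q̇/(ṁ c_p) = 16.9104 °C.
T(t) = T_ss + (T₀ − T_ss) e^(−t/τ). Set T = 20.30:
e^(−t/τ) = (20.30 − 16.9104)/(27.57 − 16.9104) = 0.317987
t = −58.4618 · ln(0.317987) = 66.9823 min.

66.98 min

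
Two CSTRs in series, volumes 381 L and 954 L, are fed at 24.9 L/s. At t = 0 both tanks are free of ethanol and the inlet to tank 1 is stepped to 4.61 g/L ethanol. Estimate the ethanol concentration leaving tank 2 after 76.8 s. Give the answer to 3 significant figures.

3.60 g/L

Each tank obeys Vᵢ dCᵢ/dt = Q(Cᵢ₋₁ − Cᵢ), so τᵢ = Vᵢ/Q.
τ₁ = 381/24.9 = 15.301 s; τ₂ = 954/24.9 = 38.313 s.
Tank 1: C₁ = C_in(1 − e^(−t/τ₁)). Tank 2 (τ₁ ≠ τ₂): C₂ = C_in[1 − (τ₁ e^(−t/τ₁) − τ₂ e^(−t/τ₂))/(τ₁ − τ₂)].
At t = 76.8: e^(−t/τ₁) = 0.0066097, e^(−t/τ₂) = 0.13472.
C₂ = 4.61·[1 − (15.301·0.0066097 − 38.313·0.13472)/(-23.012)] = 4.61·0.78009 = 3.5962 g/L.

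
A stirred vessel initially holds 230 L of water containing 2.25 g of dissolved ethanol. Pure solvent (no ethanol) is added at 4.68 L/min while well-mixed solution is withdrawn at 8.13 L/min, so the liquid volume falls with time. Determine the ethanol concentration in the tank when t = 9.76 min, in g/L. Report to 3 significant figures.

Let m(t) be the amount of ethanol. Volume: V(t) = V₀ + (Q_in − Q_out) t = 230 − 3.4500 t; V(9.76) = 196.33 L.
No ethanol enters, so dm/dt = −Q_out · (m/V).
dm/m = −Q_out dt/(V₀ − 3.4500 t); integrating gives ln(m/m₀) = −(Q_out/(Q_in−Q_out)) ln(V/V₀).
m = m₀ (V₀/V)^(Q_out/(Q_in−Q_out)) = 2.25 × (230/196.33)^(-2.3565) = 1.5495 g.
C = m/V = 1.5495/196.33 = 0.0078922 g/L.

0.00789 g/L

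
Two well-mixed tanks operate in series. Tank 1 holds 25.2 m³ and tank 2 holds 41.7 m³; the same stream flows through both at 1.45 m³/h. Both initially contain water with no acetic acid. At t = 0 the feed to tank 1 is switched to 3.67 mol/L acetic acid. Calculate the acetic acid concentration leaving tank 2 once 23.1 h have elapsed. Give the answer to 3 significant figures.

1.00 mol/L

Time constants: τᵢ = Vᵢ/Q for each well-mixed tank.
τ₁ = 25.2/1.45 = 17.379 h; τ₂ = 41.7/1.45 = 28.759 h.
Tank 1: C₁ = C_in(1 − e^(−t/τ₁)). Tank 2 (τ₁ ≠ τ₂): C₂ = C_in[1 − (τ₁ e^(−t/τ₁) − τ₂ e^(−t/τ₂))/(τ₁ − τ₂)].
At t = 23.1: e^(−t/τ₁) = 0.26470, e^(−t/τ₂) = 0.44788.
C₂ = 3.67·[1 − (17.379·0.26470 − 28.759·0.44788)/(-11.379)] = 3.67·0.27236 = 0.99956 mol/L.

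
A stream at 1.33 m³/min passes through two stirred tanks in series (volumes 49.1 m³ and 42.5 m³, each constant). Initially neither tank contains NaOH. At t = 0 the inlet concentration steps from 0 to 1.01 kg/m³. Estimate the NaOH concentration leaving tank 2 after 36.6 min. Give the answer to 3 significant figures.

0.291 kg/m³

Each tank obeys Vᵢ dCᵢ/dt = Q(Cᵢ₋₁ − Cᵢ), so τᵢ = Vᵢ/Q.
τ₁ = 49.1/1.33 = 36.917 min; τ₂ = 42.5/1.33 = 31.955 min.
Tank 1: C₁ = C_in(1 − e^(−t/τ₁)). Tank 2 (τ₁ ≠ τ₂): C₂ = C_in[1 − (τ₁ e^(−t/τ₁) − τ₂ e^(−t/τ₂))/(τ₁ − τ₂)].
At t = 36.6: e^(−t/τ₁) = 0.37105, e^(−t/τ₂) = 0.31811.
C₂ = 1.01·[1 − (36.917·0.37105 − 31.955·0.31811)/(4.9624)] = 1.01·0.28800 = 0.29088 kg/m³.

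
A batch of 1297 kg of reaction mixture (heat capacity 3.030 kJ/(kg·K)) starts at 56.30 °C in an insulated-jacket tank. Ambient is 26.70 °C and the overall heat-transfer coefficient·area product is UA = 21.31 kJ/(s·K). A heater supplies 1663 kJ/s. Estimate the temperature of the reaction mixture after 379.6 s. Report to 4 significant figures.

M c_p dT/dt = −UA(T − T_amb) + Q̇.
dT/dt = (T_ss − T)/τ with T_ss = T_amb + Q̇/UA = 26.70 + 1663/21.31 = 104.738 °C, τ = M c_p/UA = 1297·3.030/21.31 = 184.416 s.
T approaches T_ss exponentially: T(t) = T_ss + (T₀ − T_ss) e^(−t/τ).
T(379.6) = 104.738 + (-48.4385)·0.127660 = 98.5548 °C.

98.55 °C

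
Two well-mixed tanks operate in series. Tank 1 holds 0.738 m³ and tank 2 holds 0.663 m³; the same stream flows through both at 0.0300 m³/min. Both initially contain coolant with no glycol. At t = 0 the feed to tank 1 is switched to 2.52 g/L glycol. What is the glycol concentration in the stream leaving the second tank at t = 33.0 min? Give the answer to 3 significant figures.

Species balance on tank i: dCᵢ/dt = (Cᵢ₋₁ − Cᵢ)/τᵢ with τᵢ = Vᵢ/Q.
τ₁ = 0.738/0.0300 = 24.600 min; τ₂ = 0.663/0.0300 = 22.100 min.
Solving the cascade with C₁(0)=C₂(0)=0 gives C₂(t) = C_in[1 − (τ₁ e^(−t/τ₁) − τ₂ e^(−t/τ₂))/(τ₁ − τ₂)].
At t = 33.0: e^(−t/τ₁) = 0.26146, e^(−t/τ₂) = 0.22465.
C₂ = 2.52·[1 − (24.600·0.26146 − 22.100·0.22465)/(2.5000)] = 2.52·0.41311 = 1.0410 g/L.

1.04 g/L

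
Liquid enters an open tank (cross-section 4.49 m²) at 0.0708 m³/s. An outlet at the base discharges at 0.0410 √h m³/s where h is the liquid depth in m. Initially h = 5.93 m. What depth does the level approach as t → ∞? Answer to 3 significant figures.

2.98 m

A dh/dt = Q_in − 0.0410 √h. Steady state requires inflow = outflow:
Q_in = 0.0410 √h_ss ⇒ √h_ss = 0.0708/0.0410 = 1.7268.
h_ss = 1.7268² = 2.9819 m. (Since h₀ = 5.93 m > h_ss, the level will fall toward this value.)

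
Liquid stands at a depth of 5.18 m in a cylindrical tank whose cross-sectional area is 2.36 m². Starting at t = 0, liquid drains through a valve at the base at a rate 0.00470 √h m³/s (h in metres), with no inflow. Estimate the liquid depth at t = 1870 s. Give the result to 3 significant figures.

0.171 m

Mass balance (ρ constant): A dh/dt = −0.00470 √h.
Separate and integrate: 2(√h − √h₀) = −(0.00470/A) t.
√h = √5.18 − 0.00470·1870/(2·2.36) = 2.2760 − 1.8621 = 0.41389.
h = 0.41389² = 0.17130 m.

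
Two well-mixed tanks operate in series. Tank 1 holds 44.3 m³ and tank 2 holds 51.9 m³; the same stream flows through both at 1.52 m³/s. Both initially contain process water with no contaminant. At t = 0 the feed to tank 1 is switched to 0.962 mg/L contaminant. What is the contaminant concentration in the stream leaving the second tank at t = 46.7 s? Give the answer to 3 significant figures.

Time constants: τᵢ = Vᵢ/Q for each well-mixed tank.
τ₁ = 44.3/1.52 = 29.145 s; τ₂ = 51.9/1.52 = 34.145 s.
Solving the cascade with C₁(0)=C₂(0)=0 gives C₂(t) = C_in[1 − (τ₁ e^(−t/τ₁) − τ₂ e^(−t/τ₂))/(τ₁ − τ₂)].
At t = 46.7: e^(−t/τ₁) = 0.20142, e^(−t/τ₂) = 0.25469.
C₂ = 0.962·[1 − (29.145·0.20142 − 34.145·0.25469)/(-5.0000)] = 0.962·0.43482 = 0.41830 mg/L.

0.418 mg/L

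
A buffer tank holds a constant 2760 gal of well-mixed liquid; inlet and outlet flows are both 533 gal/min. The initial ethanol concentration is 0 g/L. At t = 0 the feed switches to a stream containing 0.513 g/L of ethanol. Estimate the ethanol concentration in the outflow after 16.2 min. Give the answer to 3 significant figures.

Unsteady species balance (constant V, well mixed): V dC/dt = Q(C_in − C).
Rewrite as dC/dt + C/τ = C_in/τ, τ = V/Q = 5.1782 min.
Integrating: C(t) = C_in + (C₀ − C_in) e^(−t/τ).
C(16.2) = 0.513 + (0 − 0.513)·e^(−16.2/5.1782) = 0.513 + (-0.51300)·0.043784 = 0.49054 g/L.

0.491 g/L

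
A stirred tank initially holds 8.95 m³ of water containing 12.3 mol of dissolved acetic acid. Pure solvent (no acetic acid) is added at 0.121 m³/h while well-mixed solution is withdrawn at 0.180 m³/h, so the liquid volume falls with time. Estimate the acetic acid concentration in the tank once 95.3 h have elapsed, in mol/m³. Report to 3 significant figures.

Let m(t) be the amount of acetic acid. Volume: V(t) = V₀ + (Q_in − Q_out) t = 8.95 − 0.059000 t; V(95.3) = 3.3273 m³.
Solute balance: dm/dt = 0 − Q_out C = −Q_out m/V(t).
dm/m = −Q_out dt/(V₀ − 0.059000 t); integrating gives ln(m/m₀) = −(Q_out/(Q_in−Q_out)) ln(V/V₀).
m = m₀ (V₀/V)^(Q_out/(Q_in−Q_out)) = 12.3 × (8.95/3.3273)^(-3.0508) = 0.60098 mol.
C = m/V = 0.60098/3.3273 = 0.18062 mol/m³.

0.181 mol/m³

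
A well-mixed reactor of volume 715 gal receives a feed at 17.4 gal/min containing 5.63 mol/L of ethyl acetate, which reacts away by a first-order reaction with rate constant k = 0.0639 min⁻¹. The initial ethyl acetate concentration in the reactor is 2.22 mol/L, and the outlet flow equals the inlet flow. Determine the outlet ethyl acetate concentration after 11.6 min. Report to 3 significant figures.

1.79 mol/L

Species balance: V dC/dt = Q C_in − Q C − k V C.
dC/dt = (Q/V) C_in − (Q/V + k) C; effective rate a = Q/V + k = 0.024336 + 0.0639 = 0.088236 min⁻¹.
C_ss = Q C_in/(Q + kV) = 1.5528 mol/L; C(t) = C_ss + (C₀ − C_ss) e^(−a t).
C(11.6) = 1.5528 + (0.66723)·e^(−0.088236·11.6) = 1.5528 + (0.66723)·0.35932 = 1.7925 mol/L.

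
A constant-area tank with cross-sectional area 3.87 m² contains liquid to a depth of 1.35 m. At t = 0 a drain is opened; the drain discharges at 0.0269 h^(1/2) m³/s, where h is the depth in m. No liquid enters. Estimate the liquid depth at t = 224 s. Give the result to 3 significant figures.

A dh/dt = −Q_out = −0.0269 √h.
∫ h^(−1/2) dh = −(0.0269/A) ∫ dt, giving 2√h = 2√h₀ − (0.0269/A) t.
√h = √1.35 − 0.0269·224/(2·3.87) = 1.1619 − 0.77850 = 0.38339.
h = 0.38339² = 0.14699 m.

0.147 m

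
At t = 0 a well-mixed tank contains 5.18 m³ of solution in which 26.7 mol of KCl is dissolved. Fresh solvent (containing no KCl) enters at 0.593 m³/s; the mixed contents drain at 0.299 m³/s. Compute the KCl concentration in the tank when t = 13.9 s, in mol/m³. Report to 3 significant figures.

Let m(t) be the amount of KCl. Volume: V(t) = V₀ + (Q_in − Q_out) t = 5.18 + 0.29400 t; V(13.9) = 9.2666 m³.
Solute balance: dm/dt = 0 − Q_out C = −Q_out m/V(t).
dm/m = −Q_out dt/(V₀ + 0.29400 t); integrating gives ln(m/m₀) = −(Q_out/(Q_in−Q_out)) ln(V/V₀).
m = m₀ (V₀/V)^(Q_out/(Q_in−Q_out)) = 26.7 × (5.18/9.2666)^(1.0170) = 14.778 mol.
C = m/V = 14.778/9.2666 = 1.5948 mol/m³.

1.59 mol/m³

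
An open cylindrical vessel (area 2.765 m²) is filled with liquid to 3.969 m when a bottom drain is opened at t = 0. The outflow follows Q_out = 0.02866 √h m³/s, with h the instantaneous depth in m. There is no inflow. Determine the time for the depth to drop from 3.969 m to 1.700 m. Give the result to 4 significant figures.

132.8 s

With no inflow, A dh/dt = −0.02866 √h.
Separate and integrate: 2(√h − √h₀) = −(0.02866/A) t.
t = 2A(√h₀ − √h)/0.02866 = 2·2.765·(√3.969 − √1.700)/0.02866
  = 5.53000 × (1.99223 − 1.30384) / 0.02866 = 132.827 s.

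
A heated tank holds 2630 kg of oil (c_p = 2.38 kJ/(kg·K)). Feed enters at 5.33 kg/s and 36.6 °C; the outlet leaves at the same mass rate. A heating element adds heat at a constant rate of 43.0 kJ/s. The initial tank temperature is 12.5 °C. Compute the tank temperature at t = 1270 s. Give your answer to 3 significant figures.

Heat balance on the well-mixed liquid: M c_p dT/dt = ṁ c_p (T_in − T) + 43.0.
τ = M/ṁ = 493.43 s; T_ss = T_in + Q̇/(ṁ c_p) = 36.6 + 43.0/(5.33·2.38) = 39.990 °C.
This is linear first-order; T(t) = T_ss + (T₀ − T_ss) e^(−t/τ).
T(1270) = 39.990 + (-27.490)·e^(−1270/493.43) = 39.990 + (-27.490)·0.076245 = 37.894 °C.

37.9 °C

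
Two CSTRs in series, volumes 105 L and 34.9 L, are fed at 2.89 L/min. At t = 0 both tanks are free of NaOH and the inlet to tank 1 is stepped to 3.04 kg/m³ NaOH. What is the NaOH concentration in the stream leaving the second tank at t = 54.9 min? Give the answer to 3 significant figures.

Species balance on tank i: dCᵢ/dt = (Cᵢ₋₁ − Cᵢ)/τᵢ with τᵢ = Vᵢ/Q.
τ₁ = 105/2.89 = 36.332 min; τ₂ = 34.9/2.89 = 12.076 min.
Tank 1: C₁ = C_in(1 − e^(−t/τ₁)). Tank 2 (τ₁ ≠ τ₂): C₂ = C_in[1 − (τ₁ e^(−t/τ₁) − τ₂ e^(−t/τ₂))/(τ₁ − τ₂)].
At t = 54.9: e^(−t/τ₁) = 0.22068, e^(−t/τ₂) = 0.010608.
C₂ = 3.04·[1 − (36.332·0.22068 − 12.076·0.010608)/(24.256)] = 3.04·0.67474 = 2.0512 kg/m³.

2.05 kg/m³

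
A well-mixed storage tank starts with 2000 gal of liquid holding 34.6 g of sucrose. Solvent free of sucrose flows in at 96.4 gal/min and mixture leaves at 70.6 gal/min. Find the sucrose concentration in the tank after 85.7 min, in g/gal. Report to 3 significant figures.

Let m(t) be the amount of sucrose. Volume: V(t) = V₀ + (Q_in − Q_out) t = 2000 + 25.800 t; V(85.7) = 4211.1 gal.
Solute balance: dm/dt = 0 − Q_out C = −Q_out m/V(t).
Separate: dm/m = −Q_out dt/V(t) ⇒ ln(m/m₀) = −(Q_out/(Q_in−Q_out)) ln(V/V₀).
m = m₀ (V₀/V)^(Q_out/(Q_in−Q_out)) = 34.6 × (2000/4211.1)^(2.7364) = 4.5104 g.
C = m/V = 4.5104/4211.1 = 0.0010711 g/gal.

0.00107 g/gal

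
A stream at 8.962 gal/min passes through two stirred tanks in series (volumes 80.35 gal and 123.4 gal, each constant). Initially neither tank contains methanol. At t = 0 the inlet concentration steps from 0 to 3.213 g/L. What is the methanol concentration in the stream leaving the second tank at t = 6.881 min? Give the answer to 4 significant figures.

0.4091 g/L

Time constants: τᵢ = Vᵢ/Q for each well-mixed tank.
τ₁ = 80.35/8.962 = 8.96563 min; τ₂ = 123.4/8.962 = 13.7692 min.
Solving the cascade with C₁(0)=C₂(0)=0 gives C₂(t) = C_in[1 − (τ₁ e^(−t/τ₁) − τ₂ e^(−t/τ₂))/(τ₁ − τ₂)].
At t = 6.881: e^(−t/τ₁) = 0.464178, e^(−t/τ₂) = 0.606690.
C₂ = 3.213·[1 − (8.96563·0.464178 − 13.7692·0.606690)/(-4.80362)] = 3.213·0.127321 = 0.409081 g/L.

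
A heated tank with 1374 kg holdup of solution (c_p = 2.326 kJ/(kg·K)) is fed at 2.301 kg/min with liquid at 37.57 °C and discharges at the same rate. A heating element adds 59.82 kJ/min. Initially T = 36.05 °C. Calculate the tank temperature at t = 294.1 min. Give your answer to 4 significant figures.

M c_p dT/dt = ṁ c_p (T_in − T) + Q̇.
Rearrange: dT/dt = (T_ss − T)/τ with τ = M/ṁ = 597.132 min and T_ss = T_in + Q̇/(ṁ c_p) = 48.7469 °C.
Solution: T(t) = T_ss + (T₀ − T_ss) e^(−t/τ).
T(294.1) = 48.7469 + (-12.6969)·e^(−294.1/597.132) = 48.7469 + (-12.6969)·0.611084 = 40.9880 °C.

40.99 °C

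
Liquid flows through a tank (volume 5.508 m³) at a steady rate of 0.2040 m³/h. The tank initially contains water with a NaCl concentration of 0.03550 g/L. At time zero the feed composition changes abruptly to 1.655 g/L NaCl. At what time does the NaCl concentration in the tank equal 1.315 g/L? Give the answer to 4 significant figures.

Transient balance on the dissolved component: V dC/dt = Q(C_in − C), so τ = V/Q = 27.0000 h.
C(t) = C_in + (C₀ − C_in) e^(−t/τ). Set C = 1.315 and solve for t:
e^(−t/τ) = (C − C_in)/(C₀ − C_in) = (1.315 − 1.655)/(0.03550 − 1.655) = 0.209941
t = −τ ln(…) = 27.0000 × 1.56093 = 42.1450 h.

42.15 h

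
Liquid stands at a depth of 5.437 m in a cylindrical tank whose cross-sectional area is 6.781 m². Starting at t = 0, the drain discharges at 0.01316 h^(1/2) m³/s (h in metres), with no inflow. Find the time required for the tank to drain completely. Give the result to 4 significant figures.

Volume balance on the tank: A dh/dt = −0.01316 √h.
∫ h^(−1/2) dh = −(0.01316/A) ∫ dt, giving 2√h = 2√h₀ − (0.01316/A) t.
Tank is empty when √h = 0: t_empty = 2A√h₀/0.01316.
t_empty = 2·6.781·√5.437/0.01316 = 13.5620·2.33174/0.01316 = 2402.97 s.

2403 s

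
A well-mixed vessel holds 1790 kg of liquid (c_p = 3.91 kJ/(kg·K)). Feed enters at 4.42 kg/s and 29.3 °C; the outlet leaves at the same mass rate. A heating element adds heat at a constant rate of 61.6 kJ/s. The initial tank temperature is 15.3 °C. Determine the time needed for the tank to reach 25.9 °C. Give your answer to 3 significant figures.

375 s

Energy balance: M c_p dT/dt = ṁ c_p (T_in − T) + 61.6.
τ = M/ṁ = 404.98 s; T_ss = T_in + Q̇/(ṁ c_p) = 32.864 °C.
T(t) = T_ss + (T₀ − T_ss) e^(−t/τ). Set T = 25.9:
e^(−t/τ) = (25.9 − 32.864)/(15.3 − 32.864) = 0.39651
t = −404.98 · ln(0.39651) = 374.63 s.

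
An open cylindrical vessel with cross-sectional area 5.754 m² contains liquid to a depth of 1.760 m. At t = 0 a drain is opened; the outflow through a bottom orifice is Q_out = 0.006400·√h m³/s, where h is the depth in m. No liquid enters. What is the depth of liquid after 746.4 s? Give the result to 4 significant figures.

0.8309 m

With no inflow, A dh/dt = −0.006400 √h.
∫ h^(−1/2) dh = −(0.006400/A) ∫ dt, giving 2√h = 2√h₀ − (0.006400/A) t.
√h = √1.760 − 0.006400·746.4/(2·5.754) = 1.32665 − 0.415099 = 0.911551.
h = 0.911551² = 0.830925 m.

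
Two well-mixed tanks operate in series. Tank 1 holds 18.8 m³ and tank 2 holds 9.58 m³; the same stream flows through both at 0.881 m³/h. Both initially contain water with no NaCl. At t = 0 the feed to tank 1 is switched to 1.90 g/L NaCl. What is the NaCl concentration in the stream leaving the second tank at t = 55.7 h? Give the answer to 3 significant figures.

1.63 g/L

Each tank obeys Vᵢ dCᵢ/dt = Q(Cᵢ₋₁ − Cᵢ), so τᵢ = Vᵢ/Q.
τ₁ = 18.8/0.881 = 21.339 h; τ₂ = 9.58/0.881 = 10.874 h.
Solving the cascade with C₁(0)=C₂(0)=0 gives C₂(t) = C_in[1 − (τ₁ e^(−t/τ₁) − τ₂ e^(−t/τ₂))/(τ₁ − τ₂)].
At t = 55.7: e^(−t/τ₁) = 0.073520, e^(−t/τ₂) = 0.0059623.
C₂ = 1.90·[1 − (21.339·0.073520 − 10.874·0.0059623)/(10.465)] = 1.90·0.85628 = 1.6269 g/L.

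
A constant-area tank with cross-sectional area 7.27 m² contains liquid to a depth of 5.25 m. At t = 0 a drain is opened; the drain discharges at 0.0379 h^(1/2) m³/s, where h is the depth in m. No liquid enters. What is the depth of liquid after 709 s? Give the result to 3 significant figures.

Unsteady balance on liquid volume: A dh/dt = −0.0379 √h.
Separate and integrate: 2(√h − √h₀) = −(0.0379/A) t.
√h = √5.25 − 0.0379·709/(2·7.27) = 2.2913 − 1.8481 = 0.44321.
h = 0.44321² = 0.19643 m.

0.196 m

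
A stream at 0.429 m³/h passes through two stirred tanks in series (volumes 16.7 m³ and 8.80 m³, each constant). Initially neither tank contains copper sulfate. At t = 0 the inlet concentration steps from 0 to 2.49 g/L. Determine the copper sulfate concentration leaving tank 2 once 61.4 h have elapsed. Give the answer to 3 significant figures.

Species balance on tank i: dCᵢ/dt = (Cᵢ₋₁ − Cᵢ)/τᵢ with τᵢ = Vᵢ/Q.
τ₁ = 16.7/0.429 = 38.928 h; τ₂ = 8.80/0.429 = 20.513 h.
Solving the cascade with C₁(0)=C₂(0)=0 gives C₂(t) = C_in[1 − (τ₁ e^(−t/τ₁) − τ₂ e^(−t/τ₂))/(τ₁ − τ₂)].
At t = 61.4: e^(−t/τ₁) = 0.20654, e^(−t/τ₂) = 0.050124.
C₂ = 2.49·[1 − (38.928·0.20654 − 20.513·0.050124)/(18.415)] = 2.49·0.61923 = 1.5419 g/L.

1.54 g/L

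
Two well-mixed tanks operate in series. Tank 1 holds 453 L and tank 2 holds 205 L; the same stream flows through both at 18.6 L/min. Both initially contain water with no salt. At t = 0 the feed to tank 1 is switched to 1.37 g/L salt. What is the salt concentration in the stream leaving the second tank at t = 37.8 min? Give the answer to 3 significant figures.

0.877 g/L

Species balance on tank i: dCᵢ/dt = (Cᵢ₋₁ − Cᵢ)/τᵢ with τᵢ = Vᵢ/Q.
τ₁ = 453/18.6 = 24.355 min; τ₂ = 205/18.6 = 11.022 min.
Tank 1: C₁ = C_in(1 − e^(−t/τ₁)). Tank 2 (τ₁ ≠ τ₂): C₂ = C_in[1 − (τ₁ e^(−t/τ₁) − τ₂ e^(−t/τ₂))/(τ₁ − τ₂)].
At t = 37.8: e^(−t/τ₁) = 0.21181, e^(−t/τ₂) = 0.032398.
C₂ = 1.37·[1 − (24.355·0.21181 − 11.022·0.032398)/(13.333)] = 1.37·0.63988 = 0.87664 g/L.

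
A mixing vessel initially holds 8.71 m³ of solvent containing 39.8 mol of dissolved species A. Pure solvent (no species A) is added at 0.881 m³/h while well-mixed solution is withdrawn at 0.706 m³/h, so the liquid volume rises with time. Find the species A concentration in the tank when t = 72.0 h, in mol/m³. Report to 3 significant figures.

Let m(t) be the amount of species A. Volume: V(t) = V₀ + (Q_in − Q_out) t = 8.71 + 0.17500 t; V(72.0) = 21.310 m³.
Species balance (pure solvent in): dm/dt = −Q_out · m/V(t).
Separate: dm/m = −Q_out dt/V(t) ⇒ ln(m/m₀) = −(Q_out/(Q_in−Q_out)) ln(V/V₀).
m = m₀ (V₀/V)^(Q_out/(Q_in−Q_out)) = 39.8 × (8.71/21.310)^(4.0343) = 1.0772 mol.
C = m/V = 1.0772/21.310 = 0.050549 mol/m³.

0.0505 mol/m³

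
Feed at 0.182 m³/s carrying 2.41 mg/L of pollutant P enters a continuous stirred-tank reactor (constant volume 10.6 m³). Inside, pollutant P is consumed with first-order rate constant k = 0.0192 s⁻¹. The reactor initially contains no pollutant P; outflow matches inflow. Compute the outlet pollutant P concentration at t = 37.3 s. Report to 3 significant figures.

0.845 mg/L

V dC/dt = Q(C_in − C) − k V C.
This is linear with rate a = Q/V + k = 0.036370 s⁻¹.
C_ss = Q C_in/(Q + kV) = 1.1377 mg/L; C(t) = C_ss + (C₀ − C_ss) e^(−a t).
C(37.3) = 1.1377 + (-1.1377)·e^(−0.036370·37.3) = 1.1377 + (-1.1377)·0.25754 = 0.84473 mg/L.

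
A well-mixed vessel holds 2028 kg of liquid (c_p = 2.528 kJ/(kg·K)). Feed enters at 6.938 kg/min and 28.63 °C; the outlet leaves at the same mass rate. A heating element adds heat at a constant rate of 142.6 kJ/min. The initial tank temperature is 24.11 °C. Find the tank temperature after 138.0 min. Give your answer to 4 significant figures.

28.87 °C

M c_p dT/dt = ṁ c_p (T_in − T) + Q̇.
τ = M/ṁ = 292.303 min; T_ss = T_in + Q̇/(ṁ c_p) = 28.63 + 142.6/(6.938·2.528) = 36.7603 °C.
Solution: T(t) = T_ss + (T₀ − T_ss) e^(−t/τ).
T(138.0) = 36.7603 + (-12.6503)·e^(−138.0/292.303) = 36.7603 + (-12.6503)·0.623683 = 28.8705 °C.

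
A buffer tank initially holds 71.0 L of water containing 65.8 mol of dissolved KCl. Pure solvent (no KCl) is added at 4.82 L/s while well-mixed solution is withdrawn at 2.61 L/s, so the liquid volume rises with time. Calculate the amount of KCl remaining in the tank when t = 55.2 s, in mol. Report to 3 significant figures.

20.2 mol

Total volume: dV/dt = Q_in − Q_out = 2.2100 L/s, so V(t) = 71.0 + 2.2100 t and V(55.2) = 192.99 L.
No KCl enters, so dm/dt = −Q_out · (m/V).
Separate: dm/m = −Q_out dt/V(t) ⇒ ln(m/m₀) = −(Q_out/(Q_in−Q_out)) ln(V/V₀).
m = m₀ (V₀/V)^(Q_out/(Q_in−Q_out)) = 65.8 × (71.0/192.99)^(1.1810) = 20.200 mol.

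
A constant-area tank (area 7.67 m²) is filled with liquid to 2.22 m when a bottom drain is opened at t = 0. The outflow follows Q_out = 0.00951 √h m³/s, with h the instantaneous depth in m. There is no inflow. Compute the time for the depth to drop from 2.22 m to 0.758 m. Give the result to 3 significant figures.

999 s

Volume balance on the tank: A dh/dt = −0.00951 √h.
Separate and integrate: 2(√h − √h₀) = −(0.00951/A) t.
t = 2A(√h₀ − √h)/0.00951 = 2·7.67·(√2.22 − √0.758)/0.00951
  = 15.340 × (1.4900 − 0.87063) / 0.00951 = 999.01 s.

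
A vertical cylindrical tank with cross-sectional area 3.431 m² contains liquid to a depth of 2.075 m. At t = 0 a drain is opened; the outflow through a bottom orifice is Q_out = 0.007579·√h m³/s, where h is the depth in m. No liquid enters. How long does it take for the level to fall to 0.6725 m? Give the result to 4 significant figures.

561.7 s

A dh/dt = −Q_out = −0.007579 √h.
This is separable: 2 d(√h)/dt = −0.007579/A, so √h = √h₀ − (0.007579/(2A)) t.
t = 2A(√h₀ − √h)/0.007579 = 2·3.431·(√2.075 − √0.6725)/0.007579
  = 6.86200 × (1.44049 − 0.820061) / 0.007579 = 561.731 s.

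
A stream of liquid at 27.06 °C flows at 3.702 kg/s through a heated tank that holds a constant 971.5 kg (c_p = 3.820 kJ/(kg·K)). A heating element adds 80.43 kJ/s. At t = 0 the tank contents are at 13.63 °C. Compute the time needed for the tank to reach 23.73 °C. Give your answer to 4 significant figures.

Energy balance: M c_p dT/dt = ṁ c_p (T_in − T) + 80.43.
τ = M/ṁ = 262.426 s; T_ss = T_in + Q̇/(ṁ c_p) = 32.7475 °C.
T(t) = T_ss + (T₀ − T_ss) e^(−t/τ). Set T = 23.73:
e^(−t/τ) = (23.73 − 32.7475)/(13.63 − 32.7475) = 0.471687
t = −262.426 · ln(0.471687) = 197.197 s.

197.2 s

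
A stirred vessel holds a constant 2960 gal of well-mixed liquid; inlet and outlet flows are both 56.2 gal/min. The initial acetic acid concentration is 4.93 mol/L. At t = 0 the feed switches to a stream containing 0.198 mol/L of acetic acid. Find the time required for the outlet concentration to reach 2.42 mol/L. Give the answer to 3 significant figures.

Species balance: V dC/dt = Q(C_in − C) ⇒ τ = V/Q = 52.669 min.
C(t) = C_in + (C₀ − C_in) e^(−t/τ). Set C = 2.42 and solve for t:
e^(−t/τ) = (C − C_in)/(C₀ − C_in) = (2.42 − 0.198)/(4.93 − 0.198) = 0.46957
t = −τ ln(…) = 52.669 × 0.75594 = 39.815 min.

39.8 min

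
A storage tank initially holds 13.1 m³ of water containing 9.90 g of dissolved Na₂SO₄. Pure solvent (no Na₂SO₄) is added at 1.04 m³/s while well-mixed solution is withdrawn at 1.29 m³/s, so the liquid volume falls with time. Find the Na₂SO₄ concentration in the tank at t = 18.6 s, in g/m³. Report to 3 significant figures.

Total volume: dV/dt = Q_in − Q_out = -0.25000 m³/s, so V(t) = 13.1 − 0.25000 t and V(18.6) = 8.4500 m³.
Species balance (pure solvent in): dm/dt = −Q_out · m/V(t).
dm/m = −Q_out dt/(V₀ − 0.25000 t); integrating gives ln(m/m₀) = −(Q_out/(Q_in−Q_out)) ln(V/V₀).
m = m₀ (V₀/V)^(Q_out/(Q_in−Q_out)) = 9.90 × (13.1/8.4500)^(-5.1600) = 1.0306 g.
C = m/V = 1.0306/8.4500 = 0.12197 g/m³.

0.122 g/m³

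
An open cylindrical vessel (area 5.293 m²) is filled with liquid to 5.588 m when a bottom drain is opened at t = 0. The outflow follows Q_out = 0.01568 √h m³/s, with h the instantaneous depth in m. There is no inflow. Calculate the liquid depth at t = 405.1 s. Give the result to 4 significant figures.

With no inflow, A dh/dt = −0.01568 √h.
This is separable: 2 d(√h)/dt = −0.01568/A, so √h = √h₀ − (0.01568/(2A)) t.
√h = √5.588 − 0.01568·405.1/(2·5.293) = 2.36390 − 0.600035 = 1.76386.
h = 1.76386² = 3.11120 m.

3.111 m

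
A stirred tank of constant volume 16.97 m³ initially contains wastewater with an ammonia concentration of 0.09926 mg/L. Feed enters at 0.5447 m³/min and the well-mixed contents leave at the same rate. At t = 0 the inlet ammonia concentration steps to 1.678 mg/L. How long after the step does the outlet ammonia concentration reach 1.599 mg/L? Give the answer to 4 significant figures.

Mass balance on the solute (V constant): V dC/dt = Q(C_in − C), so τ = V/Q = 31.1548 min.
C(t) = C_in + (C₀ − C_in) e^(−t/τ). Set C = 1.599 and solve for t:
e^(−t/τ) = (C − C_in)/(C₀ − C_in) = (1.599 − 1.678)/(0.09926 − 1.678) = 0.0500399
t = −τ ln(…) = 31.1548 × 2.99493 = 93.3065 min.

93.31 min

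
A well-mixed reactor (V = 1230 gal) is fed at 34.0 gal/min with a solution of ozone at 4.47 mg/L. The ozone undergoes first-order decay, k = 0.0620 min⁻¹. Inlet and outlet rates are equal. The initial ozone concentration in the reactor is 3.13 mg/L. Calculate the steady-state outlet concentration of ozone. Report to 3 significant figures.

1.38 mg/L

Accumulation = in − out − consumed: V dC/dt = Q C_in − Q C − k V C.
Steady state (dC/dt = 0): C_ss = Q C_in/(Q + kV) = C_in/(1 + kV/Q).
C_ss = 34.0·4.47/(34.0 + 0.0620·1230) = 151.98/110.26 = 1.3784 mg/L.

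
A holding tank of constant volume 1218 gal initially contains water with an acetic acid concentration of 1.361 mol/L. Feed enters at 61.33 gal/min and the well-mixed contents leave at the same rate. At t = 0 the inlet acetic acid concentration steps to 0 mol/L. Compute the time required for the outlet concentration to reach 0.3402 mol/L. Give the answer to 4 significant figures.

27.53 min

Unsteady species balance (constant V, well mixed): V dC/dt = Q(C_in − C), so τ = V/Q = 19.8598 min.
C(t) = C_in + (C₀ − C_in) e^(−t/τ). Set C = 0.3402 and solve for t:
e^(−t/τ) = (C − C_in)/(C₀ − C_in) = (0.3402 − 0)/(1.361 − 0) = 0.249963
t = −τ ln(…) = 19.8598 × 1.38644 = 27.5344 min.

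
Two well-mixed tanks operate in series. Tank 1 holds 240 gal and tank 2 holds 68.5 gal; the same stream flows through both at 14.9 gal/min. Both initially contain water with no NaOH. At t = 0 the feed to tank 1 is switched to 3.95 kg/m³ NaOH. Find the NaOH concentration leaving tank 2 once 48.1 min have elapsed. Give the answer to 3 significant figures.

Time constants: τᵢ = Vᵢ/Q for each well-mixed tank.
τ₁ = 240/14.9 = 16.107 min; τ₂ = 68.5/14.9 = 4.5973 min.
Solving the cascade with C₁(0)=C₂(0)=0 gives C₂(t) = C_in[1 − (τ₁ e^(−t/τ₁) − τ₂ e^(−t/τ₂))/(τ₁ − τ₂)].
At t = 48.1: e^(−t/τ₁) = 0.050478, e^(−t/τ₂) = 2.8585e-05.
C₂ = 3.95·[1 − (16.107·0.050478 − 4.5973·2.8585e-05)/(11.510)] = 3.95·0.92937 = 3.6710 kg/m³.

3.67 kg/m³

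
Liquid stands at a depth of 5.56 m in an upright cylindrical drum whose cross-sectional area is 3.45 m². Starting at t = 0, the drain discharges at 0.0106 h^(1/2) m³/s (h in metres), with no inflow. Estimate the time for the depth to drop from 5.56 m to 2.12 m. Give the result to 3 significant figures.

A dh/dt = −Q_out = −0.0106 √h.
This is separable: 2 d(√h)/dt = −0.0106/A, so √h = √h₀ − (0.0106/(2A)) t.
t = 2A(√h₀ − √h)/0.0106 = 2·3.45·(√5.56 − √2.12)/0.0106
  = 6.9000 × (2.3580 − 1.4560) / 0.0106 = 587.11 s.

587 s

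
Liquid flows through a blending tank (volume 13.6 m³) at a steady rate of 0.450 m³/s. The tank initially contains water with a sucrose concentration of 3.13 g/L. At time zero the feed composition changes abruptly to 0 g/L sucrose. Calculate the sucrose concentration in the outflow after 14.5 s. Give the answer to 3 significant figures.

1.94 g/L

Unsteady species balance (constant V, well mixed): V dC/dt = Q(C_in − C).
Rewrite as dC/dt + C/τ = C_in/τ, τ = V/Q = 30.222 s.
Solution: C(t) = C_in + (C₀ − C_in) e^(−t/τ).
C(14.5) = 0 + (3.13 − 0)·e^(−14.5/30.222) = 0 + (3.1300)·0.61892 = 1.9372 g/L.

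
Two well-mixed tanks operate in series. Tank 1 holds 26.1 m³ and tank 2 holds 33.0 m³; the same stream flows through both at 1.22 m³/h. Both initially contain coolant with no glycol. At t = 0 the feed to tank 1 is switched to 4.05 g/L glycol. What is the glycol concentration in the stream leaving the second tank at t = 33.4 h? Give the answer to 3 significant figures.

1.63 g/L

Each tank obeys Vᵢ dCᵢ/dt = Q(Cᵢ₋₁ − Cᵢ), so τᵢ = Vᵢ/Q.
τ₁ = 26.1/1.22 = 21.393 h; τ₂ = 33.0/1.22 = 27.049 h.
Solving the cascade with C₁(0)=C₂(0)=0 gives C₂(t) = C_in[1 − (τ₁ e^(−t/τ₁) − τ₂ e^(−t/τ₂))/(τ₁ − τ₂)].
At t = 33.4: e^(−t/τ₁) = 0.20988, e^(−t/τ₂) = 0.29090.
C₂ = 4.05·[1 − (21.393·0.20988 − 27.049·0.29090)/(-5.6557)] = 4.05·0.40264 = 1.6307 g/L.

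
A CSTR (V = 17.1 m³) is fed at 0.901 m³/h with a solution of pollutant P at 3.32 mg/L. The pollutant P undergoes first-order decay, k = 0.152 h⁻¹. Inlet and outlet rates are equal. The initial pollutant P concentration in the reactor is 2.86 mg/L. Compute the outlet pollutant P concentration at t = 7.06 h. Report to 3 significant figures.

1.33 mg/L

Species balance: V dC/dt = Q C_in − Q C − k V C.
dC/dt = (Q/V) C_in − (Q/V + k) C; effective rate a = Q/V + k = 0.052690 + 0.152 = 0.20469 h⁻¹.
C_ss = Q C_in/(Q + kV) = 0.85461 mg/L; C(t) = C_ss + (C₀ − C_ss) e^(−a t).
C(7.06) = 0.85461 + (2.0054)·e^(−0.20469·7.06) = 0.85461 + (2.0054)·0.23572 = 1.3273 mg/L.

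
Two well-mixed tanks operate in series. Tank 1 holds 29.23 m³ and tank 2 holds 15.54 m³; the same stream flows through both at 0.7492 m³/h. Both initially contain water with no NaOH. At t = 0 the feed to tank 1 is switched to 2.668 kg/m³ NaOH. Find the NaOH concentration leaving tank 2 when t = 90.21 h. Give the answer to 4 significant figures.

Each tank obeys Vᵢ dCᵢ/dt = Q(Cᵢ₋₁ − Cᵢ), so τᵢ = Vᵢ/Q.
τ₁ = 29.23/0.7492 = 39.0149 h; τ₂ = 15.54/0.7492 = 20.7421 h.
Solving the cascade with C₁(0)=C₂(0)=0 gives C₂(t) = C_in[1 − (τ₁ e^(−t/τ₁) − τ₂ e^(−t/τ₂))/(τ₁ − τ₂)].
At t = 90.21: e^(−t/τ₁) = 0.0990440, e^(−t/τ₂) = 0.0129182.
C₂ = 2.668·[1 − (39.0149·0.0990440 − 20.7421·0.0129182)/(18.2728)] = 2.668·0.803191 = 2.14291 kg/m³.

2.143 kg/m³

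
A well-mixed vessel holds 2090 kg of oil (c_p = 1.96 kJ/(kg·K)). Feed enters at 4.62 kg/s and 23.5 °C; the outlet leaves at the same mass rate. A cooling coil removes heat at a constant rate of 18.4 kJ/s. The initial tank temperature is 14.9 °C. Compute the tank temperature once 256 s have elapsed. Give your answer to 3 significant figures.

M c_p dT/dt = ṁ c_p (T_in − T) − Q̇.
τ = M/ṁ = 452.38 s; T_ss = T_in − Q̇/(ṁ c_p) = 23.5 − 18.4/(4.62·1.96) = 21.468 °C.
Integrating: T(t) = T_ss + (T₀ − T_ss) e^(−t/τ).
T(256) = 21.468 + (-6.5680)·e^(−256/452.38) = 21.468 + (-6.5680)·0.56785 = 17.738 °C.

17.7 °C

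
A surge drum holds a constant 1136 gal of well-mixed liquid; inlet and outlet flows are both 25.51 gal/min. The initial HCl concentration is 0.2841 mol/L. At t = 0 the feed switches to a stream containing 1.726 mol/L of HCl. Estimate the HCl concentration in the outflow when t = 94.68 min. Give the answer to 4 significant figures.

Species balance on the tank: V dC/dt = Q(C_in − C).
Rewrite as dC/dt + C/τ = C_in/τ, τ = V/Q = 44.5316 min.
C approaches C_in exponentially: C(t) = C_in + (C₀ − C_in) e^(−t/τ).
C(94.68) = 1.726 + (0.2841 − 1.726)·e^(−94.68/44.5316) = 1.726 + (-1.44190)·0.119298 = 1.55398 mol/L.

1.554 mol/L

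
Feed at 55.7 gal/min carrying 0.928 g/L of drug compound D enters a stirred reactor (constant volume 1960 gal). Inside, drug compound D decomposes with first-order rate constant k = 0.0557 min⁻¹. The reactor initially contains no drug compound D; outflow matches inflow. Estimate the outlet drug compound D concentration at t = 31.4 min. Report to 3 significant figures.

0.291 g/L

Species balance: V dC/dt = Q C_in − Q C − k V C.
This is linear with rate a = Q/V + k = 0.084118 min⁻¹.
C_ss = Q C_in/(Q + kV) = 0.31351 g/L; C(t) = C_ss + (C₀ − C_ss) e^(−a t).
C(31.4) = 0.31351 + (-0.31351)·e^(−0.084118·31.4) = 0.31351 + (-0.31351)·0.071267 = 0.29117 g/L.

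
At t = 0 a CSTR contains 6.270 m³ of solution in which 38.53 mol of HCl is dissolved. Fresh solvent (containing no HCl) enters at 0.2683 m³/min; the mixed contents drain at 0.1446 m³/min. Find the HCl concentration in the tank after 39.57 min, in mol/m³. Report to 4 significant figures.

Total volume: dV/dt = Q_in − Q_out = 0.123700 m³/min, so V(t) = 6.270 + 0.123700 t and V(39.57) = 11.1648 m³.
Solute balance: dm/dt = 0 − Q_out C = −Q_out m/V(t).
dm/m = −Q_out dt/(V₀ + 0.123700 t); integrating gives ln(m/m₀) = −(Q_out/(Q_in−Q_out)) ln(V/V₀).
m = m₀ (V₀/V)^(Q_out/(Q_in−Q_out)) = 38.53 × (6.270/11.1648)^(1.16896) = 19.6281 mol.
C = m/V = 19.6281/11.1648 = 1.75803 mol/m³.

1.758 mol/m³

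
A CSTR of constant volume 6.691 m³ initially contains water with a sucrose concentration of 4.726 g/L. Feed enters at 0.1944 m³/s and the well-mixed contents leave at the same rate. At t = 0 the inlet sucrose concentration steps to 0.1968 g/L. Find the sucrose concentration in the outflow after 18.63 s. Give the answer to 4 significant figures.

Mass balance on the solute (V constant): V dC/dt = Q(C_in − C).
Time constant τ = V/Q = 6.691/0.1944 = 34.4187 s.
C approaches C_in exponentially: C(t) = C_in + (C₀ − C_in) e^(−t/τ).
C(18.63) = 0.1968 + (4.726 − 0.1968)·e^(−18.63/34.4187) = 0.1968 + (4.52920)·0.582006 = 2.83282 g/L.

2.833 g/L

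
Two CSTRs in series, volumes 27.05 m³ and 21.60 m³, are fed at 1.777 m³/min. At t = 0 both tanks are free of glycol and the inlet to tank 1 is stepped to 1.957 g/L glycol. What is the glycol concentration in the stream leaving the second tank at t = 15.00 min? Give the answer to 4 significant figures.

Species balance on tank i: dCᵢ/dt = (Cᵢ₋₁ − Cᵢ)/τᵢ with τᵢ = Vᵢ/Q.
τ₁ = 27.05/1.777 = 15.2223 min; τ₂ = 21.60/1.777 = 12.1553 min.
Solving the cascade with C₁(0)=C₂(0)=0 gives C₂(t) = C_in[1 − (τ₁ e^(−t/τ₁) − τ₂ e^(−t/τ₂))/(τ₁ − τ₂)].
At t = 15.00: e^(−t/τ₁) = 0.373291, e^(−t/τ₂) = 0.291118.
C₂ = 1.957·[1 − (15.2223·0.373291 − 12.1553·0.291118)/(3.06697)] = 1.957·0.301032 = 0.589119 g/L.

0.5891 g/L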